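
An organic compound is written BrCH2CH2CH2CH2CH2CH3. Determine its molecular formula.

C6H13Br

Atom tally by fragment:
  BrCH2 → C:1 H:2 Br:1
  CH2 → C:1 H:2
  CH2 → C:1 H:2
  CH2 → C:1 H:2
  CH2 → C:1 H:2
  CH3 → C:1 H:3
Element totals:
  C: 6
  H: 13
  Br: 1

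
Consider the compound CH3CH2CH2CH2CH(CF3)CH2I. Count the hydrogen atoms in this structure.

12

Atom tally by fragment:
  CH3 → C:1 H:3
  CH2 → C:1 H:2
  CH2 → C:1 H:2
  CH2 → C:1 H:2
  CH(CF3) → C:2 H:1 F:3
  CH2I → C:1 H:2 I:1
Element totals:
  C: 7
  H: 12
  F: 3
  I: 1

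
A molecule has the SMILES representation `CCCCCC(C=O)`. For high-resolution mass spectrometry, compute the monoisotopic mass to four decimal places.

114.1045

Atom tally by fragment:
  CH3 → C:1 H:3
  CH2 → C:1 H:2
  CH2 → C:1 H:2
  CH2 → C:1 H:2
  CH2 → C:1 H:2
  CH2CHO → C:2 H:3 O:1
Element totals:
  C: 7
  H: 14
  O: 1
Molecular formula: C7H14O.
  M = 7(12.0) + 14(1.007825) + 15.994915
    = 84.000000 + 14.109550 + 15.994915 = 114.104465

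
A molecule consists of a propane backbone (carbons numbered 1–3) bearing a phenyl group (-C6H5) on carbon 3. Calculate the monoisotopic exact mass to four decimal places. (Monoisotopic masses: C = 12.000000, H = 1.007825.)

120.0939

Atom tally by fragment:
  CH3 → C:1 H:3
  CH2 → C:1 H:2
  CH2C6H5 → C:7 H:7
Element totals:
  C: 9
  H: 12
Molecular formula: C9H12.
  M = 9(12.0) + 12(1.007825)
    = 108.000000 + 12.093900 = 120.093900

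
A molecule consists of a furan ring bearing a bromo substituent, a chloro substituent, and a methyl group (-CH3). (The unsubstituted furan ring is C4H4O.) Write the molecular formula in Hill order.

C5H4BrClO

Atom tally by fragment:
  furan ring core → C:4 H:4 O:1
  (− 3 ring H displaced by substituents)
  + Br → Br:1
  + Cl → Cl:1
  + CH3 → C:1 H:3
Element totals:
  C: 5
  H: 4
  Br: 1
  Cl: 1
  O: 1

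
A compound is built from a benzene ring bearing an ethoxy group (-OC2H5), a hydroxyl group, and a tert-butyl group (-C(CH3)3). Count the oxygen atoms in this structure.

2

Atom tally by fragment:
  benzene ring core → C:6 H:6
  (− 3 ring H displaced by substituents)
  + OC2H5 → C:2 H:5 O:1
  + OH → O:1 H:1
  + C(CH3)3 → C:4 H:9
Element totals:
  C: 12
  H: 18
  O: 2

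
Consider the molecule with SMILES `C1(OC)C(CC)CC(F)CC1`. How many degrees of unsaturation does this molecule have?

1

Atom tally by fragment:
  cyclohexane ring core → C:6 H:12
  (− 3 ring H displaced by substituents)
  + OCH3 → C:1 H:3 O:1
  + C2H5 → C:2 H:5
  + F → F:1
Element totals:
  C: 9
  H: 17
  F: 1
  O: 1
Molecular formula: C9H17FO.
DoU = (2C + 2 + N − H − X) / 2 = (2·9 + 2 + 0 − 17 − 1) / 2 = 1.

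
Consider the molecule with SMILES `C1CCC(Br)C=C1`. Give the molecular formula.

C6H9Br

Atom tally by fragment:
  cyclohexene ring core → C:6 H:10
  (− 1 ring H displaced by substituents)
  + Br → Br:1
Element totals:
  C: 6
  H: 9
  Br: 1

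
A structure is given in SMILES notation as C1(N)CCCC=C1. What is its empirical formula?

Atom tally by fragment:
  cyclohexene ring core → C:6 H:10
  (− 1 ring H displaced by substituents)
  + NH2 → N:1 H:2
Element totals:
  C: 6
  H: 11
  N: 1
Molecular formula: C6H11N.
gcd of subscripts (6, 11, 1) = 1, so the empirical formula equals the molecular formula.

C6H11N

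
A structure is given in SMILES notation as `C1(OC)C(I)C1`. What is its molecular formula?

C4H7IO

Atom tally by fragment:
  cyclopropane ring core → C:3 H:6
  (− 2 ring H displaced by substituents)
  + OCH3 → C:1 H:3 O:1
  + I → I:1
Element totals:
  C: 4
  H: 7
  I: 1
  O: 1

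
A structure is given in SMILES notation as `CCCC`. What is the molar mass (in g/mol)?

Atom tally by fragment:
  CH3 → C:1 H:3
  CH2 → C:1 H:2
  CH2 → C:1 H:2
  CH3 → C:1 H:3
Element totals:
  C: 4
  H: 10
Molecular formula: C4H10.
  M = 4(12.011) + 10(1.008)
    = 48.044 + 10.080 = 58.124

58.12 g/mol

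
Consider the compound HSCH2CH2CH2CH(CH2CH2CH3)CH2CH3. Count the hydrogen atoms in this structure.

20

Element totals:
  C: 9
  H: 20
  S: 1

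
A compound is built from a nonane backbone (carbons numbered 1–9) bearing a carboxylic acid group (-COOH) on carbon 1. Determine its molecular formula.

C10H20O2

Atom tally by fragment:
  HOOCCH2 → C:2 H:3 O:2
  CH2 → C:1 H:2
  CH2 → C:1 H:2
  CH2 → C:1 H:2
  CH2 → C:1 H:2
  CH2 → C:1 H:2
  CH2 → C:1 H:2
  CH2 → C:1 H:2
  CH3 → C:1 H:3
Element totals:
  C: 10
  H: 20
  O: 2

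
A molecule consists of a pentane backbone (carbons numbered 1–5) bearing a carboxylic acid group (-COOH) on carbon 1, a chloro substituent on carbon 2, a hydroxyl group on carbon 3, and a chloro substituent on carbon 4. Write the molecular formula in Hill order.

Atom tally by fragment:
  HOOCCH2 → C:2 H:3 O:2
  CH(Cl) → C:1 H:1 Cl:1
  CH(OH) → C:1 H:2 O:1
  CH(Cl) → C:1 H:1 Cl:1
  CH3 → C:1 H:3
Element totals:
  C: 6
  H: 10
  Cl: 2
  O: 3

C6H10Cl2O3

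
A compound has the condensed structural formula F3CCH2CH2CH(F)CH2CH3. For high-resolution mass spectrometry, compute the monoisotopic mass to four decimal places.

158.0719

Element totals:
  C: 6
  H: 10
  F: 4
Molecular formula: C6H10F4.
  M = 6(12.0) + 10(1.007825) + 4(18.998403)
    = 72.000000 + 10.078250 + 75.993612 = 158.071862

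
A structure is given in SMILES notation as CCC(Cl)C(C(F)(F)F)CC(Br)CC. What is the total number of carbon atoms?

Atom tally by fragment:
  CH3 → C:1 H:3
  CH2 → C:1 H:2
  CH(Cl) → C:1 H:1 Cl:1
  CH(CF3) → C:2 H:1 F:3
  CH2 → C:1 H:2
  CH(Br) → C:1 H:1 Br:1
  CH2 → C:1 H:2
  CH3 → C:1 H:3
Element totals:
  C: 9
  H: 15
  Br: 1
  Cl: 1
  F: 3

9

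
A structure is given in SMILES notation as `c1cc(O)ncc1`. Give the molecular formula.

Atom tally by fragment:
  pyridine ring core → C:5 H:5 N:1
  (− 1 ring H displaced by substituents)
  + OH → O:1 H:1
Element totals:
  C: 5
  H: 5
  N: 1
  O: 1

C5H5NO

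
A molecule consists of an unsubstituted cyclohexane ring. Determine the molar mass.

84.16 g/mol

Atom tally by fragment:
  cyclohexane ring core → C:6 H:12
Element totals:
  C: 6
  H: 12
Molecular formula: C6H12.
  M = 6(12.011) + 12(1.008)
    = 72.066 + 12.096 = 84.162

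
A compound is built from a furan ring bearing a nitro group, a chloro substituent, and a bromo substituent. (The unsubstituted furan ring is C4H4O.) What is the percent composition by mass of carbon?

Atom tally by fragment:
  furan ring core → C:4 H:4 O:1
  (− 3 ring H displaced by substituents)
  + NO2 → N:1 O:2
  + Cl → Cl:1
  + Br → Br:1
Element totals:
  C: 4
  H: 1
  Br: 1
  Cl: 1
  N: 1
  O: 3
Molecular formula: C4HBrClNO3.
Molar mass = 226.410 g/mol.
Mass from C: 4 × 12.011 = 48.044 g/mol.
%C = 48.044 / 226.410 × 100 = 21.22%.

21.22%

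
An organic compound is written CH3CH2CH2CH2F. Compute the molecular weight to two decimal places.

Atom tally by fragment:
  CH3 → C:1 H:3
  CH2 → C:1 H:2
  CH2 → C:1 H:2
  CH2F → C:1 H:2 F:1
Element totals:
  C: 4
  H: 9
  F: 1
Molecular formula: C4H9F.
  M = 4(12.011) + 9(1.008) + 18.998
    = 48.044 + 9.072 + 18.998 = 76.114

76.11 g/mol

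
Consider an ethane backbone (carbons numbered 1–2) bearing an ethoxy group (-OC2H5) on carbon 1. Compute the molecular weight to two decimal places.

74.12 g/mol

Atom tally by fragment:
  C2H5OCH2 → C:3 H:7 O:1
  CH3 → C:1 H:3
Element totals:
  C: 4
  H: 10
  O: 1
Molecular formula: C4H10O.
  M = 4(12.011) + 10(1.008) + 15.999
    = 48.044 + 10.080 + 15.999 = 74.123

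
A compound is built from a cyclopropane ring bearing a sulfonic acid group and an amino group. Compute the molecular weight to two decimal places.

Atom tally by fragment:
  cyclopropane ring core → C:3 H:6
  (− 2 ring H displaced by substituents)
  + SO3H → S:1 O:3 H:1
  + NH2 → N:1 H:2
Element totals:
  C: 3
  H: 7
  N: 1
  O: 3
  S: 1
Molecular formula: C3H7NO3S.
  M = 3(12.011) + 7(1.008) + 14.007 + 3(15.999) + 32.06
    = 36.033 + 7.056 + 14.007 + 47.997 + 32.060 = 137.153

137.15 g/mol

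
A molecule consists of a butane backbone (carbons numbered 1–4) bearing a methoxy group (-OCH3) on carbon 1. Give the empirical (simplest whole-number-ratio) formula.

C5H12O

Atom tally by fragment:
  CH3OCH2 → C:2 H:5 O:1
  CH2 → C:1 H:2
  CH2 → C:1 H:2
  CH3 → C:1 H:3
Element totals:
  C: 5
  H: 12
  O: 1
Molecular formula: C5H12O.
gcd of subscripts (5, 12, 1) = 1, so the empirical formula equals the molecular formula.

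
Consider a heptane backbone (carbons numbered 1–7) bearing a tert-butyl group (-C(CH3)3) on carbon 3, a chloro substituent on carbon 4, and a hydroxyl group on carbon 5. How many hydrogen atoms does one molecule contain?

23

Atom tally by fragment:
  CH3 → C:1 H:3
  CH2 → C:1 H:2
  CH(C(CH3)3) → C:5 H:10
  CH(Cl) → C:1 H:1 Cl:1
  CH(OH) → C:1 H:2 O:1
  CH2 → C:1 H:2
  CH3 → C:1 H:3
Element totals:
  C: 11
  H: 23
  Cl: 1
  O: 1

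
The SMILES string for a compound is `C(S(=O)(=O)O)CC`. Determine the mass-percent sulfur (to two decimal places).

Atom tally by fragment:
  HO3SCH2 → C:1 H:3 S:1 O:3
  CH2 → C:1 H:2
  CH3 → C:1 H:3
Element totals:
  C: 3
  H: 8
  O: 3
  S: 1
Molecular formula: C3H8O3S.
Molar mass = 124.154 g/mol.
Mass from S: 1 × 32.06 = 32.060 g/mol.
%S = 32.060 / 124.154 × 100 = 25.82%.

25.82%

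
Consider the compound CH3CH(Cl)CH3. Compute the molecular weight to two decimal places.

78.54 g/mol

Atom tally by fragment:
  CH3 → C:1 H:3
  CH(Cl) → C:1 H:1 Cl:1
  CH3 → C:1 H:3
Element totals:
  C: 3
  H: 7
  Cl: 1
Molecular formula: C3H7Cl.
  M = 3(12.011) + 7(1.008) + 35.45
    = 36.033 + 7.056 + 35.450 = 78.539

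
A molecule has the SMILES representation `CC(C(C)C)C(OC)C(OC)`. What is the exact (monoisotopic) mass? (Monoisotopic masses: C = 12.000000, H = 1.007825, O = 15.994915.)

160.1463

Atom tally by fragment:
  CH3 → C:1 H:3
  CH(CH(CH3)2) → C:4 H:8
  CH(OCH3) → C:2 H:4 O:1
  CH2OCH3 → C:2 H:5 O:1
Element totals:
  C: 9
  H: 20
  O: 2
Molecular formula: C9H20O2.
  M = 9(12.0) + 20(1.007825) + 2(15.994915)
    = 108.000000 + 20.156500 + 31.989830 = 160.146330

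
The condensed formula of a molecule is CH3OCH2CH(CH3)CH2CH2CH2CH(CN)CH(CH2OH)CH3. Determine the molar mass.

213.32 g/mol

Atom tally by fragment:
  CH3OCH2 → C:2 H:5 O:1
  CH(CH3) → C:2 H:4
  CH2 → C:1 H:2
  CH2 → C:1 H:2
  CH2 → C:1 H:2
  CH(CN) → C:2 H:1 N:1
  CH(CH2OH) → C:2 H:4 O:1
  CH3 → C:1 H:3
Element totals:
  C: 12
  H: 23
  N: 1
  O: 2
Molecular formula: C12H23NO2.
  M = 12(12.011) + 23(1.008) + 14.007 + 2(15.999)
    = 144.132 + 23.184 + 14.007 + 31.998 = 213.321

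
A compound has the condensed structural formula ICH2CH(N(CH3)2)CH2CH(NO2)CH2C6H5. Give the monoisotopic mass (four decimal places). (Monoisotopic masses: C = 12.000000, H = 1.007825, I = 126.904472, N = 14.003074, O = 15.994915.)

Atom tally by fragment:
  ICH2 → C:1 H:2 I:1
  CH(N(CH3)2) → C:3 H:7 N:1
  CH2 → C:1 H:2
  CH(NO2) → C:1 H:1 N:1 O:2
  CH2C6H5 → C:7 H:7
Element totals:
  C: 13
  H: 19
  I: 1
  N: 2
  O: 2
Molecular formula: C13H19IN2O2.
  M = 13(12.0) + 19(1.007825) + 126.904472 + 2(14.003074) + 2(15.994915)
    = 156.000000 + 19.148675 + 126.904472 + 28.006148 + 31.989830 = 362.049125

362.0491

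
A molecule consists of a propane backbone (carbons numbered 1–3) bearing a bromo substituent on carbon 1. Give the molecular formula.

Atom tally by fragment:
  BrCH2 → C:1 H:2 Br:1
  CH2 → C:1 H:2
  CH3 → C:1 H:3
Element totals:
  C: 3
  H: 7
  Br: 1

C3H7Br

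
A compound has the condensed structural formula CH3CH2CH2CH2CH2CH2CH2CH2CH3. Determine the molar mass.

Atom tally by fragment:
  CH3 → C:1 H:3
  CH2 → C:1 H:2
  CH2 → C:1 H:2
  CH2 → C:1 H:2
  CH2 → C:1 H:2
  CH2 → C:1 H:2
  CH2 → C:1 H:2
  CH2 → C:1 H:2
  CH3 → C:1 H:3
Element totals:
  C: 9
  H: 20
Molecular formula: C9H20.
  M = 9(12.011) + 20(1.008)
    = 108.099 + 20.160 = 128.259

128.26 g/mol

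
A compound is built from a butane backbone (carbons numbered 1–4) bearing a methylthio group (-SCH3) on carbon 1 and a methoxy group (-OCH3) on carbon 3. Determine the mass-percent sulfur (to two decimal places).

23.88%

Atom tally by fragment:
  CH3SCH2 → C:2 H:5 S:1
  CH2 → C:1 H:2
  CH(OCH3) → C:2 H:4 O:1
  CH3 → C:1 H:3
Element totals:
  C: 6
  H: 14
  O: 1
  S: 1
Molecular formula: C6H14OS.
Molar mass = 134.237 g/mol.
Mass from S: 1 × 32.06 = 32.060 g/mol.
%S = 32.060 / 134.237 × 100 = 23.88%.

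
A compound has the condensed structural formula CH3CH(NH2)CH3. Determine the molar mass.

59.11 g/mol

Element totals:
  C: 3
  H: 9
  N: 1
Molecular formula: C3H9N.
  M = 3(12.011) + 9(1.008) + 14.007
    = 36.033 + 9.072 + 14.007 = 59.112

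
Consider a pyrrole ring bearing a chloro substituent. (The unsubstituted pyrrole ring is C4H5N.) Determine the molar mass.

101.53 g/mol

Atom tally by fragment:
  pyrrole ring core → C:4 H:5 N:1
  (− 1 ring H displaced by substituents)
  + Cl → Cl:1
Element totals:
  C: 4
  H: 4
  Cl: 1
  N: 1
Molecular formula: C4H4ClN.
  M = 4(12.011) + 4(1.008) + 35.45 + 14.007
    = 48.044 + 4.032 + 35.450 + 14.007 = 101.533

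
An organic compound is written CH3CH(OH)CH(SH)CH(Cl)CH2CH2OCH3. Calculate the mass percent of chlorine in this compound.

Atom tally by fragment:
  CH3 → C:1 H:3
  CH(OH) → C:1 H:2 O:1
  CH(SH) → C:1 H:2 S:1
  CH(Cl) → C:1 H:1 Cl:1
  CH2 → C:1 H:2
  CH2OCH3 → C:2 H:5 O:1
Element totals:
  C: 7
  H: 15
  Cl: 1
  O: 2
  S: 1
Molecular formula: C7H15ClO2S.
Molar mass = 198.705 g/mol.
Mass from Cl: 1 × 35.45 = 35.450 g/mol.
%Cl = 35.450 / 198.705 × 100 = 17.84%.

17.84%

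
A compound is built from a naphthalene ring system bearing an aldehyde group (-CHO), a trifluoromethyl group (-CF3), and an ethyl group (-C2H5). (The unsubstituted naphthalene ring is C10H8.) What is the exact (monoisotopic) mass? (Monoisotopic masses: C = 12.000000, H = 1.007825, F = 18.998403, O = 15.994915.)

252.0762

Atom tally by fragment:
  naphthalene ring system core → C:10 H:8
  (− 3 ring H displaced by substituents)
  + CHO → C:1 H:1 O:1
  + CF3 → C:1 F:3
  + C2H5 → C:2 H:5
Element totals:
  C: 14
  H: 11
  F: 3
  O: 1
Molecular formula: C14H11F3O.
  M = 14(12.0) + 11(1.007825) + 3(18.998403) + 15.994915
    = 168.000000 + 11.086075 + 56.995209 + 15.994915 = 252.076199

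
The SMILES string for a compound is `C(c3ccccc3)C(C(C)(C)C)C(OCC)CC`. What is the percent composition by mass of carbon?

Atom tally by fragment:
  C6H5CH2 → C:7 H:7
  CH(C(CH3)3) → C:5 H:10
  CH(OC2H5) → C:3 H:6 O:1
  CH2 → C:1 H:2
  CH3 → C:1 H:3
Element totals:
  C: 17
  H: 28
  O: 1
Molecular formula: C17H28O.
Molar mass = 248.410 g/mol.
Mass from C: 17 × 12.011 = 204.187 g/mol.
%C = 204.187 / 248.410 × 100 = 82.20%.

82.20%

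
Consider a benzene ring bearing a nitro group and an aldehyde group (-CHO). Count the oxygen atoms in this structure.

3

Atom tally by fragment:
  benzene ring core → C:6 H:6
  (− 2 ring H displaced by substituents)
  + NO2 → N:1 O:2
  + CHO → C:1 H:1 O:1
Element totals:
  C: 7
  H: 5
  N: 1
  O: 3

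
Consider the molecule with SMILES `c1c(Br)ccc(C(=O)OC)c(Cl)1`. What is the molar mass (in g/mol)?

249.49 g/mol

Atom tally by fragment:
  benzene ring core → C:6 H:6
  (− 3 ring H displaced by substituents)
  + Br → Br:1
  + COOCH3 → C:2 H:3 O:2
  + Cl → Cl:1
Element totals:
  C: 8
  H: 6
  Br: 1
  Cl: 1
  O: 2
Molecular formula: C8H6BrClO2.
  M = 8(12.011) + 6(1.008) + 79.904 + 35.45 + 2(15.999)
    = 96.088 + 6.048 + 79.904 + 35.450 + 31.998 = 249.488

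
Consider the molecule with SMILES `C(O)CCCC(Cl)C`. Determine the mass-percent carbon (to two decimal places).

52.75%

Atom tally by fragment:
  HOCH2 → C:1 H:3 O:1
  CH2 → C:1 H:2
  CH2 → C:1 H:2
  CH2 → C:1 H:2
  CH(Cl) → C:1 H:1 Cl:1
  CH3 → C:1 H:3
Element totals:
  C: 6
  H: 13
  Cl: 1
  O: 1
Molecular formula: C6H13ClO.
Molar mass = 136.619 g/mol.
Mass from C: 6 × 12.011 = 72.066 g/mol.
%C = 72.066 / 136.619 × 100 = 52.75%.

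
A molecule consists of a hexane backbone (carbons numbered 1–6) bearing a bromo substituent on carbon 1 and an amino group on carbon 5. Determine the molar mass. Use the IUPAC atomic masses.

Atom tally by fragment:
  BrCH2 → C:1 H:2 Br:1
  CH2 → C:1 H:2
  CH2 → C:1 H:2
  CH2 → C:1 H:2
  CH(NH2) → C:1 H:3 N:1
  CH3 → C:1 H:3
Element totals:
  C: 6
  H: 14
  Br: 1
  N: 1
Molecular formula: C6H14BrN.
  M = 6(12.011) + 14(1.008) + 79.904 + 14.007
    = 72.066 + 14.112 + 79.904 + 14.007 = 180.089

180.09 g/mol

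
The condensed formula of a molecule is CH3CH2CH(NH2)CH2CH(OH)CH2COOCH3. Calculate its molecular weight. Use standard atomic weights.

Element totals:
  C: 8
  H: 17
  N: 1
  O: 3
Molecular formula: C8H17NO3.
  M = 8(12.011) + 17(1.008) + 14.007 + 3(15.999)
    = 96.088 + 17.136 + 14.007 + 47.997 = 175.228

175.23 g/mol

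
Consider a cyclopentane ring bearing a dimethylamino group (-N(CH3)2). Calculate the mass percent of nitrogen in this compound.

12.37%

Atom tally by fragment:
  cyclopentane ring core → C:5 H:10
  (− 1 ring H displaced by substituents)
  + N(CH3)2 → N:1 C:2 H:6
Element totals:
  C: 7
  H: 15
  N: 1
Molecular formula: C7H15N.
Molar mass = 113.204 g/mol.
Mass from N: 1 × 14.007 = 14.007 g/mol.
%N = 14.007 / 113.204 × 100 = 12.37%.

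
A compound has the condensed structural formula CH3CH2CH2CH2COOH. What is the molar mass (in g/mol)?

Atom tally by fragment:
  CH3 → C:1 H:3
  CH2 → C:1 H:2
  CH2 → C:1 H:2
  CH2COOH → C:2 H:3 O:2
Element totals:
  C: 5
  H: 10
  O: 2
Molecular formula: C5H10O2.
  M = 5(12.011) + 10(1.008) + 2(15.999)
    = 60.055 + 10.080 + 31.998 = 102.133

102.13 g/mol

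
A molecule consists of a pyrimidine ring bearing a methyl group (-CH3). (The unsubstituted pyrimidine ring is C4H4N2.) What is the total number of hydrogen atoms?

6

Atom tally by fragment:
  pyrimidine ring core → C:4 H:4 N:2
  (− 1 ring H displaced by substituents)
  + CH3 → C:1 H:3
Element totals:
  C: 5
  H: 6
  N: 2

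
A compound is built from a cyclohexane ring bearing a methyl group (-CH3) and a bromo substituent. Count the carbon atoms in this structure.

Atom tally by fragment:
  cyclohexane ring core → C:6 H:12
  (− 2 ring H displaced by substituents)
  + CH3 → C:1 H:3
  + Br → Br:1
Element totals:
  C: 7
  H: 13
  Br: 1

7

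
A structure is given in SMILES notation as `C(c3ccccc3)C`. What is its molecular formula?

C8H10

Atom tally by fragment:
  C6H5CH2 → C:7 H:7
  CH3 → C:1 H:3
Element totals:
  C: 8
  H: 10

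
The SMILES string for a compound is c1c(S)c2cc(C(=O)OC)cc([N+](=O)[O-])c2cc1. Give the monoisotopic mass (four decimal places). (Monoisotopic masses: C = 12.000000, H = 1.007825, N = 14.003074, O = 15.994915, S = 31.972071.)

Atom tally by fragment:
  naphthalene ring system core → C:10 H:8
  (− 3 ring H displaced by substituents)
  + SH → S:1 H:1
  + COOCH3 → C:2 H:3 O:2
  + NO2 → N:1 O:2
Element totals:
  C: 12
  H: 9
  N: 1
  O: 4
  S: 1
Molecular formula: C12H9NO4S.
  M = 12(12.0) + 9(1.007825) + 14.003074 + 4(15.994915) + 31.972071
    = 144.000000 + 9.070425 + 14.003074 + 63.979660 + 31.972071 = 263.025230

263.0252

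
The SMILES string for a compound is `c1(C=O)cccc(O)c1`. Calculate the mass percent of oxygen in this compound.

Atom tally by fragment:
  benzene ring core → C:6 H:6
  (− 2 ring H displaced by substituents)
  + CHO → C:1 H:1 O:1
  + OH → O:1 H:1
Element totals:
  C: 7
  H: 6
  O: 2
Molecular formula: C7H6O2.
Molar mass = 122.123 g/mol.
Mass from O: 2 × 15.999 = 31.998 g/mol.
%O = 31.998 / 122.123 × 100 = 26.20%.

26.20%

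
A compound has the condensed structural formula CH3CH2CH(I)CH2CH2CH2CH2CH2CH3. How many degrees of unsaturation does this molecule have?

0

Atom tally by fragment:
  CH3 → C:1 H:3
  CH2 → C:1 H:2
  CH(I) → C:1 H:1 I:1
  CH2 → C:1 H:2
  CH2 → C:1 H:2
  CH2 → C:1 H:2
  CH2 → C:1 H:2
  CH2 → C:1 H:2
  CH3 → C:1 H:3
Element totals:
  C: 9
  H: 19
  I: 1
Molecular formula: C9H19I.
DoU = (2C + 2 + N − H − X) / 2 = (2·9 + 2 + 0 − 19 − 1) / 2 = 0.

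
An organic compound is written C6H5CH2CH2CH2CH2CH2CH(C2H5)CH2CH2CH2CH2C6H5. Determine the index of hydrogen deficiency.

8

Element totals:
  C: 24
  H: 34
Molecular formula: C24H34.
DoU = (2C + 2 + N − H − X) / 2 = (2·24 + 2 + 0 − 34 − 0) / 2 = 8.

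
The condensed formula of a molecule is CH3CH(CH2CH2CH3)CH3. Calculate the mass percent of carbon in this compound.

Atom tally by fragment:
  CH3 → C:1 H:3
  CH(CH2CH2CH3) → C:4 H:8
  CH3 → C:1 H:3
Element totals:
  C: 6
  H: 14
Molecular formula: C6H14.
Molar mass = 86.178 g/mol.
Mass from C: 6 × 12.011 = 72.066 g/mol.
%C = 72.066 / 86.178 × 100 = 83.62%.

83.62%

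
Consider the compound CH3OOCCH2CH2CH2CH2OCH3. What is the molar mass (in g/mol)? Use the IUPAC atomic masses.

Atom tally by fragment:
  CH3OOCCH2 → C:3 H:5 O:2
  CH2 → C:1 H:2
  CH2 → C:1 H:2
  CH2OCH3 → C:2 H:5 O:1
Element totals:
  C: 7
  H: 14
  O: 3
Molecular formula: C7H14O3.
  M = 7(12.011) + 14(1.008) + 3(15.999)
    = 84.077 + 14.112 + 47.997 = 146.186

146.19 g/mol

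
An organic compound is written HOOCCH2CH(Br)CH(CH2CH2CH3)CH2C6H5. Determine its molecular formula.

C14H19BrO2

Atom tally by fragment:
  HOOCCH2 → C:2 H:3 O:2
  CH(Br) → C:1 H:1 Br:1
  CH(CH2CH2CH3) → C:4 H:8
  CH2C6H5 → C:7 H:7
Element totals:
  C: 14
  H: 19
  Br: 1
  O: 2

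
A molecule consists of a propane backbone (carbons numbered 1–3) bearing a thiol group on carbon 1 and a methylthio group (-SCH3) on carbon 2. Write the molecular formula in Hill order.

C4H10S2

Atom tally by fragment:
  HSCH2 → C:1 H:3 S:1
  CH(SCH3) → C:2 H:4 S:1
  CH3 → C:1 H:3
Element totals:
  C: 4
  H: 10
  S: 2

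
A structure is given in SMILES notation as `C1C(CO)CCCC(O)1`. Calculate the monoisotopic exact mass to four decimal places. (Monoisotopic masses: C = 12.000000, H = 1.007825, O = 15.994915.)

Atom tally by fragment:
  cyclohexane ring core → C:6 H:12
  (− 2 ring H displaced by substituents)
  + CH2OH → C:1 H:3 O:1
  + OH → O:1 H:1
Element totals:
  C: 7
  H: 14
  O: 2
Molecular formula: C7H14O2.
  M = 7(12.0) + 14(1.007825) + 2(15.994915)
    = 84.000000 + 14.109550 + 31.989830 = 130.099380

130.0994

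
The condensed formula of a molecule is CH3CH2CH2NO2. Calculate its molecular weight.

Atom tally by fragment:
  CH3 → C:1 H:3
  CH2 → C:1 H:2
  CH2NO2 → C:1 H:2 N:1 O:2
Element totals:
  C: 3
  H: 7
  N: 1
  O: 2
Molecular formula: C3H7NO2.
  M = 3(12.011) + 7(1.008) + 14.007 + 2(15.999)
    = 36.033 + 7.056 + 14.007 + 31.998 = 89.094

89.09 g/mol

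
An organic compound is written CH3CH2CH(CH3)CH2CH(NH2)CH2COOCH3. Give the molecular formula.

Element totals:
  C: 9
  H: 19
  N: 1
  O: 2

C9H19NO2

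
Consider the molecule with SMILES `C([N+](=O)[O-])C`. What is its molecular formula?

C2H5NO2

Atom tally by fragment:
  O2NCH2 → C:1 H:2 N:1 O:2
  CH3 → C:1 H:3
Element totals:
  C: 2
  H: 5
  N: 1
  O: 2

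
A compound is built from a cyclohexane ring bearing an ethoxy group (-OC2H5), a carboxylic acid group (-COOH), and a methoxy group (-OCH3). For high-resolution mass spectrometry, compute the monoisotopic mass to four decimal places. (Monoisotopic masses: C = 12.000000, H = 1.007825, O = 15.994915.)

202.1205

Atom tally by fragment:
  cyclohexane ring core → C:6 H:12
  (− 3 ring H displaced by substituents)
  + OC2H5 → C:2 H:5 O:1
  + COOH → C:1 H:1 O:2
  + OCH3 → C:1 H:3 O:1
Element totals:
  C: 10
  H: 18
  O: 4
Molecular formula: C10H18O4.
  M = 10(12.0) + 18(1.007825) + 4(15.994915)
    = 120.000000 + 18.140850 + 63.979660 = 202.120510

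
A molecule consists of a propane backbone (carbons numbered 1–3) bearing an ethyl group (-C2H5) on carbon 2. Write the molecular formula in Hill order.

Atom tally by fragment:
  CH3 → C:1 H:3
  CH(C2H5) → C:3 H:6
  CH3 → C:1 H:3
Element totals:
  C: 5
  H: 12

C5H12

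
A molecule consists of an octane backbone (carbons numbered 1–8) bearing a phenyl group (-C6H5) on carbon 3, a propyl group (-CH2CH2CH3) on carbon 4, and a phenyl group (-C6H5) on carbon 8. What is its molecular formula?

C23H32

Atom tally by fragment:
  CH3 → C:1 H:3
  CH2 → C:1 H:2
  CH(C6H5) → C:7 H:6
  CH(CH2CH2CH3) → C:4 H:8
  CH2 → C:1 H:2
  CH2 → C:1 H:2
  CH2 → C:1 H:2
  CH2C6H5 → C:7 H:7
Element totals:
  C: 23
  H: 32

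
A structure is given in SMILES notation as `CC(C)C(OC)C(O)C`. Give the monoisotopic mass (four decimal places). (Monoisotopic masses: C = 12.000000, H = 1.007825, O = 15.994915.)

Atom tally by fragment:
  CH3 → C:1 H:3
  CH(CH3) → C:2 H:4
  CH(OCH3) → C:2 H:4 O:1
  CH(OH) → C:1 H:2 O:1
  CH3 → C:1 H:3
Element totals:
  C: 7
  H: 16
  O: 2
Molecular formula: C7H16O2.
  M = 7(12.0) + 16(1.007825) + 2(15.994915)
    = 84.000000 + 16.125200 + 31.989830 = 132.115030

132.1150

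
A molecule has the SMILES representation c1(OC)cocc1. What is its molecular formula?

C5H6O2

Atom tally by fragment:
  furan ring core → C:4 H:4 O:1
  (− 1 ring H displaced by substituents)
  + OCH3 → C:1 H:3 O:1
Element totals:
  C: 5
  H: 6
  O: 2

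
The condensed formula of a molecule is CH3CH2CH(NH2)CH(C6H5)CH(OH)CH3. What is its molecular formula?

C12H19NO

Atom tally by fragment:
  CH3 → C:1 H:3
  CH2 → C:1 H:2
  CH(NH2) → C:1 H:3 N:1
  CH(C6H5) → C:7 H:6
  CH(OH) → C:1 H:2 O:1
  CH3 → C:1 H:3
Element totals:
  C: 12
  H: 19
  N: 1
  O: 1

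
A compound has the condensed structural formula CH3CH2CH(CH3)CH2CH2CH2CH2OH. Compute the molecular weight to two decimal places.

130.23 g/mol

Atom tally by fragment:
  CH3 → C:1 H:3
  CH2 → C:1 H:2
  CH(CH3) → C:2 H:4
  CH2 → C:1 H:2
  CH2 → C:1 H:2
  CH2CH2OH → C:2 H:5 O:1
Element totals:
  C: 8
  H: 18
  O: 1
Molecular formula: C8H18O.
  M = 8(12.011) + 18(1.008) + 15.999
    = 96.088 + 18.144 + 15.999 = 130.231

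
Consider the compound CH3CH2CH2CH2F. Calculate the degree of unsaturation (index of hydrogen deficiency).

0

Element totals:
  C: 4
  H: 9
  F: 1
Molecular formula: C4H9F.
DoU = (2C + 2 + N − H − X) / 2 = (2·4 + 2 + 0 − 9 − 1) / 2 = 0.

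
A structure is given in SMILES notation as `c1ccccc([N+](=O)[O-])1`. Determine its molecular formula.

Atom tally by fragment:
  benzene ring core → C:6 H:6
  (− 1 ring H displaced by substituents)
  + NO2 → N:1 O:2
Element totals:
  C: 6
  H: 5
  N: 1
  O: 2

C6H5NO2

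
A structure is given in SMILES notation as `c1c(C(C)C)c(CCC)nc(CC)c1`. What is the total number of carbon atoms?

13

Atom tally by fragment:
  pyridine ring core → C:5 H:5 N:1
  (− 3 ring H displaced by substituents)
  + CH(CH3)2 → C:3 H:7
  + CH2CH2CH3 → C:3 H:7
  + C2H5 → C:2 H:5
Element totals:
  C: 13
  H: 21
  N: 1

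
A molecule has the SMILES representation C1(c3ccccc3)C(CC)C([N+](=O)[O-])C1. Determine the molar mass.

205.26 g/mol

Atom tally by fragment:
  cyclobutane ring core → C:4 H:8
  (− 3 ring H displaced by substituents)
  + C6H5 → C:6 H:5
  + C2H5 → C:2 H:5
  + NO2 → N:1 O:2
Element totals:
  C: 12
  H: 15
  N: 1
  O: 2
Molecular formula: C12H15NO2.
  M = 12(12.011) + 15(1.008) + 14.007 + 2(15.999)
    = 144.132 + 15.120 + 14.007 + 31.998 = 205.257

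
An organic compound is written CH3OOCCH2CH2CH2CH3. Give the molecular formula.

Atom tally by fragment:
  CH3OOCCH2 → C:3 H:5 O:2
  CH2 → C:1 H:2
  CH2 → C:1 H:2
  CH3 → C:1 H:3
Element totals:
  C: 6
  H: 12
  O: 2

C6H12O2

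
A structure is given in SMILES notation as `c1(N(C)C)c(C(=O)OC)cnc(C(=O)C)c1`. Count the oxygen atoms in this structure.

3

Atom tally by fragment:
  pyridine ring core → C:5 H:5 N:1
  (− 3 ring H displaced by substituents)
  + N(CH3)2 → N:1 C:2 H:6
  + COOCH3 → C:2 H:3 O:2
  + COCH3 → C:2 H:3 O:1
Element totals:
  C: 11
  H: 14
  N: 2
  O: 3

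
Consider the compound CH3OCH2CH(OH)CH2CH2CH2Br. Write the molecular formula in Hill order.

C6H13BrO2

Atom tally by fragment:
  CH3OCH2 → C:2 H:5 O:1
  CH(OH) → C:1 H:2 O:1
  CH2 → C:1 H:2
  CH2 → C:1 H:2
  CH2Br → C:1 H:2 Br:1
Element totals:
  C: 6
  H: 13
  Br: 1
  O: 2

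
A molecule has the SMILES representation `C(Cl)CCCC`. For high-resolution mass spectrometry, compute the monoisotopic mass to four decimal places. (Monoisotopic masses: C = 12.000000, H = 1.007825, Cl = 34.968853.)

106.0549

Atom tally by fragment:
  ClCH2 → C:1 H:2 Cl:1
  CH2 → C:1 H:2
  CH2 → C:1 H:2
  CH2 → C:1 H:2
  CH3 → C:1 H:3
Element totals:
  C: 5
  H: 11
  Cl: 1
Molecular formula: C5H11Cl.
  M = 5(12.0) + 11(1.007825) + 34.968853
    = 60.000000 + 11.086075 + 34.968853 = 106.054928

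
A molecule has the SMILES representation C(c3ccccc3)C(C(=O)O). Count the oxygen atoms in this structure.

2

Atom tally by fragment:
  C6H5CH2 → C:7 H:7
  CH2COOH → C:2 H:3 O:2
Element totals:
  C: 9
  H: 10
  O: 2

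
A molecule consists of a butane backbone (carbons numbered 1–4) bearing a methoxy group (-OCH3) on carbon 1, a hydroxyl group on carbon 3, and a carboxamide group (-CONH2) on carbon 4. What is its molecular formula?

C6H13NO3

Atom tally by fragment:
  CH3OCH2 → C:2 H:5 O:1
  CH2 → C:1 H:2
  CH(OH) → C:1 H:2 O:1
  CH2CONH2 → C:2 H:4 O:1 N:1
Element totals:
  C: 6
  H: 13
  N: 1
  O: 3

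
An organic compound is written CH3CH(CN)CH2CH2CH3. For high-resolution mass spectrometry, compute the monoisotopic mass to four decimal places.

97.0891

Element totals:
  C: 6
  H: 11
  N: 1
Molecular formula: C6H11N.
  M = 6(12.0) + 11(1.007825) + 14.003074
    = 72.000000 + 11.086075 + 14.003074 = 97.089149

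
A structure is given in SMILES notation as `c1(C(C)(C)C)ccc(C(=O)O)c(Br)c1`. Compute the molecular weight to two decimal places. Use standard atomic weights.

Atom tally by fragment:
  benzene ring core → C:6 H:6
  (− 3 ring H displaced by substituents)
  + C(CH3)3 → C:4 H:9
  + COOH → C:1 H:1 O:2
  + Br → Br:1
Element totals:
  C: 11
  H: 13
  Br: 1
  O: 2
Molecular formula: C11H13BrO2.
  M = 11(12.011) + 13(1.008) + 79.904 + 2(15.999)
    = 132.121 + 13.104 + 79.904 + 31.998 = 257.127

257.13 g/mol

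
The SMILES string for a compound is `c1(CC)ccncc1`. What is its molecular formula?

C7H9N

Atom tally by fragment:
  pyridine ring core → C:5 H:5 N:1
  (− 1 ring H displaced by substituents)
  + C2H5 → C:2 H:5
Element totals:
  C: 7
  H: 9
  N: 1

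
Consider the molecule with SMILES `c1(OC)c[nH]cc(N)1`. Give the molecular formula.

Atom tally by fragment:
  pyrrole ring core → C:4 H:5 N:1
  (− 2 ring H displaced by substituents)
  + OCH3 → C:1 H:3 O:1
  + NH2 → N:1 H:2
Element totals:
  C: 5
  H: 8
  N: 2
  O: 1

C5H8N2O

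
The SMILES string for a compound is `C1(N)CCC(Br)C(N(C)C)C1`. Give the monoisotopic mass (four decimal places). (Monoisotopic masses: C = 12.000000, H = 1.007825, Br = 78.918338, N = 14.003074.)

220.0575

Atom tally by fragment:
  cyclohexane ring core → C:6 H:12
  (− 3 ring H displaced by substituents)
  + NH2 → N:1 H:2
  + Br → Br:1
  + N(CH3)2 → N:1 C:2 H:6
Element totals:
  C: 8
  H: 17
  Br: 1
  N: 2
Molecular formula: C8H17BrN2.
  M = 8(12.0) + 17(1.007825) + 78.918338 + 2(14.003074)
    = 96.000000 + 17.133025 + 78.918338 + 28.006148 = 220.057511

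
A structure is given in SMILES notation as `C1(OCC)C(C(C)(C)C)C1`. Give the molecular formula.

C9H18O

Atom tally by fragment:
  cyclopropane ring core → C:3 H:6
  (− 2 ring H displaced by substituents)
  + OC2H5 → C:2 H:5 O:1
  + C(CH3)3 → C:4 H:9
Element totals:
  C: 9
  H: 18
  O: 1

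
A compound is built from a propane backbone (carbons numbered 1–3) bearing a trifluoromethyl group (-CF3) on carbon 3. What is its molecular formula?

C4H7F3

Atom tally by fragment:
  CH3 → C:1 H:3
  CH2 → C:1 H:2
  CH2CF3 → C:2 H:2 F:3
Element totals:
  C: 4
  H: 7
  F: 3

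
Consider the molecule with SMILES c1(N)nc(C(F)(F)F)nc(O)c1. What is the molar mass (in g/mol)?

179.10 g/mol

Atom tally by fragment:
  pyrimidine ring core → C:4 H:4 N:2
  (− 3 ring H displaced by substituents)
  + NH2 → N:1 H:2
  + CF3 → C:1 F:3
  + OH → O:1 H:1
Element totals:
  C: 5
  H: 4
  F: 3
  N: 3
  O: 1
Molecular formula: C5H4F3N3O.
  M = 5(12.011) + 4(1.008) + 3(18.998) + 3(14.007) + 15.999
    = 60.055 + 4.032 + 56.994 + 42.021 + 15.999 = 179.101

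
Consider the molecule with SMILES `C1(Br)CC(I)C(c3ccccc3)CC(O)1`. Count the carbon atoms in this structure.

12

Atom tally by fragment:
  cyclohexane ring core → C:6 H:12
  (− 4 ring H displaced by substituents)
  + Br → Br:1
  + I → I:1
  + C6H5 → C:6 H:5
  + OH → O:1 H:1
Element totals:
  C: 12
  H: 14
  Br: 1
  I: 1
  O: 1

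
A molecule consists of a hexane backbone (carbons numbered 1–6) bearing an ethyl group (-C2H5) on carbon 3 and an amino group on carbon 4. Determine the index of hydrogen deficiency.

0

Atom tally by fragment:
  CH3 → C:1 H:3
  CH2 → C:1 H:2
  CH(C2H5) → C:3 H:6
  CH(NH2) → C:1 H:3 N:1
  CH2 → C:1 H:2
  CH3 → C:1 H:3
Element totals:
  C: 8
  H: 19
  N: 1
Molecular formula: C8H19N.
DoU = (2C + 2 + N − H − X) / 2 = (2·8 + 2 + 1 − 19 − 0) / 2 = 0.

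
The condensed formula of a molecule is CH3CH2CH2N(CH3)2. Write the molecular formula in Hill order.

C5H13N

Atom tally by fragment:
  CH3 → C:1 H:3
  CH2 → C:1 H:2
  CH2N(CH3)2 → C:3 H:8 N:1
Element totals:
  C: 5
  H: 13
  N: 1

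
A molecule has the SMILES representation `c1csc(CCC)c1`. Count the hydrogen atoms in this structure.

Atom tally by fragment:
  thiophene ring core → C:4 H:4 S:1
  (− 1 ring H displaced by substituents)
  + CH2CH2CH3 → C:3 H:7
Element totals:
  C: 7
  H: 10
  S: 1

10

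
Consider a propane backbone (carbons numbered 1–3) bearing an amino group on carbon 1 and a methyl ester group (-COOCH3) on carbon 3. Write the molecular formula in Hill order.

Atom tally by fragment:
  H2NCH2 → C:1 H:4 N:1
  CH2 → C:1 H:2
  CH2COOCH3 → C:3 H:5 O:2
Element totals:
  C: 5
  H: 11
  N: 1
  O: 2

C5H11NO2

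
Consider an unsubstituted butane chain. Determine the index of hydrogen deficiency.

Atom tally by fragment:
  CH3 → C:1 H:3
  CH2 → C:1 H:2
  CH2 → C:1 H:2
  CH3 → C:1 H:3
Element totals:
  C: 4
  H: 10
Molecular formula: C4H10.
DoU = (2C + 2 + N − H − X) / 2 = (2·4 + 2 + 0 − 10 − 0) / 2 = 0.

0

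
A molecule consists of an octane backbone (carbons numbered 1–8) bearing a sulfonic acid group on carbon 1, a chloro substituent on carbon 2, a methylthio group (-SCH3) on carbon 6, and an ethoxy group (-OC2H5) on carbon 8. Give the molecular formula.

Atom tally by fragment:
  HO3SCH2 → C:1 H:3 S:1 O:3
  CH(Cl) → C:1 H:1 Cl:1
  CH2 → C:1 H:2
  CH2 → C:1 H:2
  CH2 → C:1 H:2
  CH(SCH3) → C:2 H:4 S:1
  CH2 → C:1 H:2
  CH2OC2H5 → C:3 H:7 O:1
Element totals:
  C: 11
  H: 23
  Cl: 1
  O: 4
  S: 2

C11H23ClO4S2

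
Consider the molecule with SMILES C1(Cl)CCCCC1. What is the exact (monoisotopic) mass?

Atom tally by fragment:
  cyclohexane ring core → C:6 H:12
  (− 1 ring H displaced by substituents)
  + Cl → Cl:1
Element totals:
  C: 6
  H: 11
  Cl: 1
Molecular formula: C6H11Cl.
  M = 6(12.0) + 11(1.007825) + 34.968853
    = 72.000000 + 11.086075 + 34.968853 = 118.054928

118.0549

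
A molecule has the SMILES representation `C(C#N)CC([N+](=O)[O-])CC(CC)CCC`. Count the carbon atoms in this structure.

Atom tally by fragment:
  NCCH2 → C:2 H:2 N:1
  CH2 → C:1 H:2
  CH(NO2) → C:1 H:1 N:1 O:2
  CH2 → C:1 H:2
  CH(C2H5) → C:3 H:6
  CH2 → C:1 H:2
  CH2 → C:1 H:2
  CH3 → C:1 H:3
Element totals:
  C: 11
  H: 20
  N: 2
  O: 2

11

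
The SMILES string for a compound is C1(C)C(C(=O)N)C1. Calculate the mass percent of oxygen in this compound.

Atom tally by fragment:
  cyclopropane ring core → C:3 H:6
  (− 2 ring H displaced by substituents)
  + CH3 → C:1 H:3
  + CONH2 → C:1 H:2 O:1 N:1
Element totals:
  C: 5
  H: 9
  N: 1
  O: 1
Molecular formula: C5H9NO.
Molar mass = 99.133 g/mol.
Mass from O: 1 × 15.999 = 15.999 g/mol.
%O = 15.999 / 99.133 × 100 = 16.14%.

16.14%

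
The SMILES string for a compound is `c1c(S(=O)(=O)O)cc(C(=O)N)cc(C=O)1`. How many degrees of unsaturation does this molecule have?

6

Atom tally by fragment:
  benzene ring core → C:6 H:6
  (− 3 ring H displaced by substituents)
  + SO3H → S:1 O:3 H:1
  + CONH2 → C:1 H:2 O:1 N:1
  + CHO → C:1 H:1 O:1
Element totals:
  C: 8
  H: 7
  N: 1
  O: 5
  S: 1
Molecular formula: C8H7NO5S.
DoU = (2C + 2 + N − H − X) / 2 = (2·8 + 2 + 1 − 7 − 0) / 2 = 6.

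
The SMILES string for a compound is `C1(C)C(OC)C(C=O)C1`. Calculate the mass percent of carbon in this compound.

65.60%

Atom tally by fragment:
  cyclobutane ring core → C:4 H:8
  (− 3 ring H displaced by substituents)
  + CH3 → C:1 H:3
  + OCH3 → C:1 H:3 O:1
  + CHO → C:1 H:1 O:1
Element totals:
  C: 7
  H: 12
  O: 2
Molecular formula: C7H12O2.
Molar mass = 128.171 g/mol.
Mass from C: 7 × 12.011 = 84.077 g/mol.
%C = 84.077 / 128.171 × 100 = 65.60%.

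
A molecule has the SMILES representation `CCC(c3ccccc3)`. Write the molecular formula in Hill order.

C9H12

Atom tally by fragment:
  CH3 → C:1 H:3
  CH2 → C:1 H:2
  CH2C6H5 → C:7 H:7
Element totals:
  C: 9
  H: 12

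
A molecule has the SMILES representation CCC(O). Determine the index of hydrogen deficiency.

Atom tally by fragment:
  CH3 → C:1 H:3
  CH2 → C:1 H:2
  CH2OH → C:1 H:3 O:1
Element totals:
  C: 3
  H: 8
  O: 1
Molecular formula: C3H8O.
DoU = (2C + 2 + N − H − X) / 2 = (2·3 + 2 + 0 − 8 − 0) / 2 = 0.

0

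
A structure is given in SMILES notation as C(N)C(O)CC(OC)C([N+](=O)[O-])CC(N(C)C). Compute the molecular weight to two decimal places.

249.31 g/mol

Atom tally by fragment:
  H2NCH2 → C:1 H:4 N:1
  CH(OH) → C:1 H:2 O:1
  CH2 → C:1 H:2
  CH(OCH3) → C:2 H:4 O:1
  CH(NO2) → C:1 H:1 N:1 O:2
  CH2 → C:1 H:2
  CH2N(CH3)2 → C:3 H:8 N:1
Element totals:
  C: 10
  H: 23
  N: 3
  O: 4
Molecular formula: C10H23N3O4.
  M = 10(12.011) + 23(1.008) + 3(14.007) + 4(15.999)
    = 120.110 + 23.184 + 42.021 + 63.996 = 249.311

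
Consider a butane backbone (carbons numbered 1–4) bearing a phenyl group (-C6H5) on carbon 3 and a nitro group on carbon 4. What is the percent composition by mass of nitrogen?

7.82%

Atom tally by fragment:
  CH3 → C:1 H:3
  CH2 → C:1 H:2
  CH(C6H5) → C:7 H:6
  CH2NO2 → C:1 H:2 N:1 O:2
Element totals:
  C: 10
  H: 13
  N: 1
  O: 2
Molecular formula: C10H13NO2.
Molar mass = 179.219 g/mol.
Mass from N: 1 × 14.007 = 14.007 g/mol.
%N = 14.007 / 179.219 × 100 = 7.82%.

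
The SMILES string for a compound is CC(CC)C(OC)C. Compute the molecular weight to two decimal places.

116.20 g/mol

Atom tally by fragment:
  CH3 → C:1 H:3
  CH(C2H5) → C:3 H:6
  CH(OCH3) → C:2 H:4 O:1
  CH3 → C:1 H:3
Element totals:
  C: 7
  H: 16
  O: 1
Molecular formula: C7H16O.
  M = 7(12.011) + 16(1.008) + 15.999
    = 84.077 + 16.128 + 15.999 = 116.204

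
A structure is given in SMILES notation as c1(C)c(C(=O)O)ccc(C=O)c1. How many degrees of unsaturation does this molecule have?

Atom tally by fragment:
  benzene ring core → C:6 H:6
  (− 3 ring H displaced by substituents)
  + CH3 → C:1 H:3
  + COOH → C:1 H:1 O:2
  + CHO → C:1 H:1 O:1
Element totals:
  C: 9
  H: 8
  O: 3
Molecular formula: C9H8O3.
DoU = (2C + 2 + N − H − X) / 2 = (2·9 + 2 + 0 − 8 − 0) / 2 = 6.

6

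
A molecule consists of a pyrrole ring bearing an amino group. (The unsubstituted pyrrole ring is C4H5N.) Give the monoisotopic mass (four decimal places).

82.0531

Atom tally by fragment:
  pyrrole ring core → C:4 H:5 N:1
  (− 1 ring H displaced by substituents)
  + NH2 → N:1 H:2
Element totals:
  C: 4
  H: 6
  N: 2
Molecular formula: C4H6N2.
  M = 4(12.0) + 6(1.007825) + 2(14.003074)
    = 48.000000 + 6.046950 + 28.006148 = 82.053098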